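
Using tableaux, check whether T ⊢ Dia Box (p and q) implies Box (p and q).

Not valid

Tableau for the negation not (Dia Box (p and q) implies Box (p and q)):
1. not (Dia Box (p and q) implies Box (p and q)), w0
2. Dia Box (p and q), w0
3. not Box (p and q), w0
4. Box (p and q), w1
5. p and q, w1
6. p, w1
7. q, w1
8. not (p and q), w2
9. not q, w2
Accessibility: w0Rw0, w0Rw1, w0Rw2, w1Rw1, w2Rw2
The negation has an open branch (countermodel exists).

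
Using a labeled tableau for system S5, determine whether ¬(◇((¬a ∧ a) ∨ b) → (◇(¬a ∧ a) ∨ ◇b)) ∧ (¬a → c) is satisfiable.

Unsatisfiable (every branch closes)

1. ¬(◇((¬a ∧ a) ∨ b) → (◇(¬a ∧ a) ∨ ◇b)) ∧ (¬a → c), 0
2. ¬(◇((¬a ∧ a) ∨ b) → (◇(¬a ∧ a) ∨ ◇b)), 0
3. ¬a → c, 0
4. ◇((¬a ∧ a) ∨ b), 0
5. ¬(◇(¬a ∧ a) ∨ ◇b), 0
6. ¬◇(¬a ∧ a), 0
7. ¬◇b, 0
8. ¬(¬a ∧ a), 0
9. ¬b, 0
10. c, 0
11. ¬a, 0
12. (¬a ∧ a) ∨ b, 1
13. ¬(¬a ∧ a), 1
14. ¬b, 1
15. ¬a ∧ a, 1
16. ¬a, 1
17. a, 1
Accessibility: 0R0, 0R1, 1R0, 1R1
Branch closes: a and ¬a both at 1.
Every branch closes; the branch above is one of them.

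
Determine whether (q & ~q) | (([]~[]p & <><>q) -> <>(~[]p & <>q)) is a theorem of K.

Valid

Tableau for the negation ~((q & ~q) | (([]~[]p & <><>q) -> <>(~[]p & <>q))):
1. ~((q & ~q) | (([]~[]p & <><>q) -> <>(~[]p & <>q))), 0
2. ~(q & ~q), 0
3. ~(([]~[]p & <><>q) -> <>(~[]p & <>q)), 0
4. []~[]p & <><>q, 0
5. ~<>(~[]p & <>q), 0
6. []~[]p, 0
7. <><>q, 0
8. q, 0
9. <>q, 1
10. ~(~[]p & <>q), 1
11. ~[]p, 1
12. []p, 1
13. q, 2
14. p, 2
15. ~p, 3
16. p, 3
Accessibility: 0R1, 1R2, 1R3
Branch closes: p and ~p both at 3.
All branches of the negation close; one closing branch shown above.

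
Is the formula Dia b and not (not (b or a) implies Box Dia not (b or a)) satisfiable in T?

Satisfiable

1. Dia b and not (not (b or a) implies Box Dia not (b or a)), 0
2. Dia b, 0
3. not (not (b or a) implies Box Dia not (b or a)), 0
4. not (b or a), 0
5. not Box Dia not (b or a), 0
6. not b, 0
7. not a, 0
8. b, 1
9. not Dia not (b or a), 2
10. b or a, 2
11. a, 2
Accessibility: 0R0, 0R1, 0R2, 1R1, 2R2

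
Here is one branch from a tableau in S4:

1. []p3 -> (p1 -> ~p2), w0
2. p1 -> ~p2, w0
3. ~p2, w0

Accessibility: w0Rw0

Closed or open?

Not closed

No world carries both an atom and its negation.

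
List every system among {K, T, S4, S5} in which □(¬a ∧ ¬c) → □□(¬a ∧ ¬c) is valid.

S4, S5

S4-tableau for the negation ¬(□(¬a ∧ ¬c) → □□(¬a ∧ ¬c)):
1. ¬(□(¬a ∧ ¬c) → □□(¬a ∧ ¬c)), w0
2. □(¬a ∧ ¬c), w0
3. ¬□□(¬a ∧ ¬c), w0
4. ¬a ∧ ¬c, w0
5. ¬a, w0
6. ¬c, w0
7. ¬□(¬a ∧ ¬c), w1
8. ¬a ∧ ¬c, w1
9. ¬a, w1
10. ¬c, w1
11. ¬(¬a ∧ ¬c), w2
12. ¬a ∧ ¬c, w2
13. ¬a, w2
14. ¬c, w2
15. c, w2
Accessibility: w0Rw0, w0Rw1, w0Rw2, w1Rw1, w1Rw2, w2Rw2
Branch closes: c and ¬c both at w2.
Every branch closes (one shown): valid in S4, hence also in S5 (every theorem of S4 is a theorem of S5).
T-tableau for the negation ¬(□(¬a ∧ ¬c) → □□(¬a ∧ ¬c)):
1. ¬(□(¬a ∧ ¬c) → □□(¬a ∧ ¬c)), w0
2. □(¬a ∧ ¬c), w0
3. ¬□□(¬a ∧ ¬c), w0
4. ¬a ∧ ¬c, w0
5. ¬a, w0
6. ¬c, w0
7. ¬□(¬a ∧ ¬c), w1
8. ¬a ∧ ¬c, w1
9. ¬a, w1
10. ¬c, w1
11. ¬(¬a ∧ ¬c), w2
12. c, w2
Accessibility: w0Rw0, w0Rw1, w1Rw1, w1Rw2, w2Rw2
Complete open branch: countermodel on a T-frame, so not valid in T, nor in K (the same frame is also a K-frame).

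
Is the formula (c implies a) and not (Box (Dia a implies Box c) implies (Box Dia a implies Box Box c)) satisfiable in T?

1. (c implies a) and not (Box (Dia a implies Box c) implies (Box Dia a implies Box Box c)), 0
2. c implies a, 0   [and-rule on 1]
3. not (Box (Dia a implies Box c) implies (Box Dia a implies Box Box c)), 0   [and-rule on 1]
4. Box (Dia a implies Box c), 0   [neg-implies-rule on 3]
5. not (Box Dia a implies Box Box c), 0   [neg-implies-rule on 3]
6. Box Dia a, 0   [neg-implies-rule on 5]
7. not Box Box c, 0   [neg-implies-rule on 5]
8. Dia a implies Box c, 0   [Box-rule on 4 via 0R0]
9. Dia a, 0   [Box-rule on 6 via 0R0]
10. a, 0   [implies-rule on 2 (branches; this branch)]
11. Box c, 0   [implies-rule on 8 (branches; this branch)]
12. c, 0   [Box-rule on 11 via 0R0]
13. not Box c, 1   [neg-Box-rule on 7: fresh world 1, 0R1]
14. Dia a implies Box c, 1   [Box-rule on 4 via 0R1]
15. Dia a, 1   [Box-rule on 6 via 0R1]
16. c, 1   [Box-rule on 11 via 0R1]
17. not Dia a, 1   [implies-rule on 14 (branches; this branch)]
18. not a, 1   [neg-Dia-rule on 17 via 1R1]
19. a, 2   [Dia-rule on 9: fresh world 2, 0R2]
20. Dia a implies Box c, 2   [Box-rule on 4 via 0R2]
21. Dia a, 2   [Box-rule on 6 via 0R2]
22. c, 2   [Box-rule on 11 via 0R2]
23. Box c, 2   [implies-rule on 20 (branches; this branch)]
24. not c, 3   [neg-Box-rule on 13: fresh world 3, 1R3]
25. not a, 3   [neg-Dia-rule on 17 via 1R3]
26. a, 4   [Dia-rule on 15: fresh world 4, 1R4]
27. not a, 4   [neg-Dia-rule on 17 via 1R4]
Accessibility: 0R0, 0R1, 0R2, 1R1, 1R3, 1R4, 2R2, 3R3, 4R4
Branch closes: a and not a both at 4.
Every branch closes; the branch above is one of them.

Unsatisfiable (every branch closes)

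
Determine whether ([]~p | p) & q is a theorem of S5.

Invalid (countermodel exists)

Tableau for the negation ~(([]~p | p) & q):
1. ~(([]~p | p) & q), u
2. ~q, u
Accessibility: uRu
The negation has an open branch (countermodel exists).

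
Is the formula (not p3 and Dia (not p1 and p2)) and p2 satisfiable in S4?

Satisfiable (open branch found)

1. (not p3 and Dia (not p1 and p2)) and p2, w0
2. not p3 and Dia (not p1 and p2), w0   [and-rule on 1]
3. p2, w0   [and-rule on 1]
4. not p3, w0   [and-rule on 2]
5. Dia (not p1 and p2), w0   [and-rule on 2]
6. not p1 and p2, w1   [Dia-rule on 5: fresh world w1, w0Rw1]
7. not p1, w1   [and-rule on 6]
8. p2, w1   [and-rule on 6]
Accessibility: w0Rw0, w0Rw1, w1Rw1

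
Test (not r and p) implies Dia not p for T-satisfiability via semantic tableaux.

Satisfiable

1. (not r and p) implies Dia not p, u
2. Dia not p, u
3. not p, v
Accessibility: uRu, uRv, vRv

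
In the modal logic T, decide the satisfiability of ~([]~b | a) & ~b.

1. ~([]~b | a) & ~b, u
2. ~([]~b | a), u
3. ~b, u
4. ~[]~b, u
5. ~a, u
6. b, v
Accessibility: uRu, uRv, vRv

Yes, satisfiable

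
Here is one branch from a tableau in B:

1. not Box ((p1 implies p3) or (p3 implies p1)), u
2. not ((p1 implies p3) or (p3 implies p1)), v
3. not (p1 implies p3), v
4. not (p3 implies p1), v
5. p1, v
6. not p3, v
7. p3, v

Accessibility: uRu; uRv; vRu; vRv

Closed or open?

Both p3 and not p3 appear at v.

Closed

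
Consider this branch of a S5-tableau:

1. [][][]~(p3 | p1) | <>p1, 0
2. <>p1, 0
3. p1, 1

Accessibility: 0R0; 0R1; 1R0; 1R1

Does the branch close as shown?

No atom appears with both signs at the same world.

No, open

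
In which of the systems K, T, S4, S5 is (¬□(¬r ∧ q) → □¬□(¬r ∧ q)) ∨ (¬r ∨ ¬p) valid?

S4-tableau for the negation ¬((¬□(¬r ∧ q) → □¬□(¬r ∧ q)) ∨ (¬r ∨ ¬p)):
1. ¬((¬□(¬r ∧ q) → □¬□(¬r ∧ q)) ∨ (¬r ∨ ¬p)), u
2. ¬(¬□(¬r ∧ q) → □¬□(¬r ∧ q)), u
3. ¬(¬r ∨ ¬p), u
4. ¬□(¬r ∧ q), u
5. ¬□¬□(¬r ∧ q), u
6. r, u
7. p, u
8. ¬(¬r ∧ q), v
9. ¬q, v
10. □(¬r ∧ q), w
11. ¬r ∧ q, w
12. ¬r, w
13. q, w
Accessibility: uRu, uRv, uRw, vRv, wRw
Complete open branch: countermodel on an S4-frame, so not valid in S4, nor in K, T (the same frame is also a K-frame and a T-frame).
S5-tableau for the negation ¬((¬□(¬r ∧ q) → □¬□(¬r ∧ q)) ∨ (¬r ∨ ¬p)):
1. ¬((¬□(¬r ∧ q) → □¬□(¬r ∧ q)) ∨ (¬r ∨ ¬p)), u
2. ¬(¬□(¬r ∧ q) → □¬□(¬r ∧ q)), u
3. ¬(¬r ∨ ¬p), u
4. ¬□(¬r ∧ q), u
5. ¬□¬□(¬r ∧ q), u
6. r, u
7. p, u
8. ¬(¬r ∧ q), v
9. ¬q, v
10. □(¬r ∧ q), w
11. ¬r ∧ q, u
12. ¬r, u
13. q, u
Accessibility: uRu, uRv, uRw, vRu, vRv, vRw, wRu, wRv, wRw
Branch closes: r and ¬r both at u.
Every branch closes (one shown): valid in S5.

S5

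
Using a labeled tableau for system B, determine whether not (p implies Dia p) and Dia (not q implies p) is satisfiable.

Unsatisfiable

1. not (p implies Dia p) and Dia (not q implies p), u
2. not (p implies Dia p), u
3. Dia (not q implies p), u
4. p, u
5. not Dia p, u
6. not p, u
Accessibility: uRu
Branch closes: p and not p both at u.
Every branch closes; the branch above is one of them.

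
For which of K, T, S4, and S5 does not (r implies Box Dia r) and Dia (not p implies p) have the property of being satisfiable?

S5-tableau for the formula:
1. not (r implies Box Dia r) and Dia (not p implies p), u
2. not (r implies Box Dia r), u
3. Dia (not p implies p), u
4. r, u
5. not Box Dia r, u
6. not p implies p, v
7. p, v
8. not Dia r, w
9. not r, u
Accessibility: uRu, uRv, uRw, vRu, vRv, vRw, wRu, wRv, wRw
Branch closes: r and not r both at u.
Every branch closes (one shown): unsatisfiable in S5.
S4-tableau for the formula:
1. not (r implies Box Dia r) and Dia (not p implies p), u
2. not (r implies Box Dia r), u
3. Dia (not p implies p), u
4. r, u
5. not Box Dia r, u
6. not p implies p, v
7. p, v
8. not Dia r, w
9. not r, w
Accessibility: uRu, uRv, uRw, vRv, wRw
Complete open branch: satisfiable in S4, hence also in K, T (this S4-model is also a K-model and a T-model).

K, T, S4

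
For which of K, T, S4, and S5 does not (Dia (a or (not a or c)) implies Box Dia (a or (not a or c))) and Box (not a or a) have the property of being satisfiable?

T-tableau for the formula:
1. not (Dia (a or (not a or c)) implies Box Dia (a or (not a or c))) and Box (not a or a), u
2. not (Dia (a or (not a or c)) implies Box Dia (a or (not a or c))), u
3. Box (not a or a), u
4. Dia (a or (not a or c)), u
5. not Box Dia (a or (not a or c)), u
6. not a or a, u
7. a, u
8. a or (not a or c), v
9. not a or a, v
10. not a or c, v
11. a, v
12. c, v
13. not Dia (a or (not a or c)), w
14. not a or a, w
15. not (a or (not a or c)), w
16. not a, w
17. not (not a or c), w
18. a, w
19. not c, w
Accessibility: uRu, uRv, uRw, vRv, wRw
Branch closes: a and not a both at w.
Every branch closes (one shown): unsatisfiable in T, hence also in S4, S5 (every S4/S5-frame is a T-frame).
K-tableau for the formula:
1. not (Dia (a or (not a or c)) implies Box Dia (a or (not a or c))) and Box (not a or a), u
2. not (Dia (a or (not a or c)) implies Box Dia (a or (not a or c))), u
3. Box (not a or a), u
4. Dia (a or (not a or c)), u
5. not Box Dia (a or (not a or c)), u
6. a or (not a or c), v
7. not a or a, v
8. not a or c, v
9. a, v
10. c, v
11. not Dia (a or (not a or c)), w
12. not a or a, w
13. a, w
Accessibility: uRv, uRw
Complete open branch: satisfiable in K.

K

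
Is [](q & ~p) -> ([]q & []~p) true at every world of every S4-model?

Tableau for the negation ~([](q & ~p) -> ([]q & []~p)):
1. ~([](q & ~p) -> ([]q & []~p)), 0
2. [](q & ~p), 0   [~->-rule on 1]
3. ~([]q & []~p), 0   [~->-rule on 1]
4. q & ~p, 0   [[]-rule on 2 via 0R0]
5. q, 0   [&-rule on 4]
6. ~p, 0   [&-rule on 4]
7. ~[]~p, 0   [~&-rule on 3 (branches; this branch)]
8. p, 1   [~[]-rule on 7: fresh world 1, 0R1]
9. q & ~p, 1   [[]-rule on 2 via 0R1]
10. q, 1   [&-rule on 9]
11. ~p, 1   [&-rule on 9]
Accessibility: 0R0, 0R1, 1R1
Branch closes: p and ~p both at 1.
Every branch of the negation's tableau closes; the branch above is one of them.

Valid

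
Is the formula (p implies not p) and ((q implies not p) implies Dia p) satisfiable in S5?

Yes, satisfiable

1. (p implies not p) and ((q implies not p) implies Dia p), u
2. p implies not p, u
3. (q implies not p) implies Dia p, u
4. not p, u
5. Dia p, u
6. p, v
Accessibility: uRu, uRv, vRu, vRv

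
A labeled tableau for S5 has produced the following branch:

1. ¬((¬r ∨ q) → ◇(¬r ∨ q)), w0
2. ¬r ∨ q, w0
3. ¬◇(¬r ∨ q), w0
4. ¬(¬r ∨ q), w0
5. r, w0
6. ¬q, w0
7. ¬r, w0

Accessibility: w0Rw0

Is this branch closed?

Both r and ¬r appear at w0.

Yes, closed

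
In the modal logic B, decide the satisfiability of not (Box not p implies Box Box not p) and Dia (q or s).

1. not (Box not p implies Box Box not p) and Dia (q or s), w0
2. not (Box not p implies Box Box not p), w0
3. Dia (q or s), w0
4. Box not p, w0
5. not Box Box not p, w0
6. not p, w0
7. q or s, w1
8. not p, w1
9. s, w1
10. not Box not p, w2
11. not p, w2
12. p, w3
Accessibility: w0Rw0, w0Rw1, w0Rw2, w1Rw0, w1Rw1, w2Rw0, w2Rw2, w2Rw3, w3Rw2, w3Rw3

Satisfiable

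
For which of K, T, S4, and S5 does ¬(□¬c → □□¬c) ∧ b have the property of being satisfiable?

K, T

T-tableau for the formula:
1. ¬(□¬c → □□¬c) ∧ b, w0
2. ¬(□¬c → □□¬c), w0   [∧-rule on 1]
3. b, w0   [∧-rule on 1]
4. □¬c, w0   [¬→-rule on 2]
5. ¬□□¬c, w0   [¬→-rule on 2]
6. ¬c, w0   [□-rule on 4 via w0Rw0]
7. ¬□¬c, w1   [¬□-rule on 5: fresh world w1, w0Rw1]
8. ¬c, w1   [□-rule on 4 via w0Rw1]
9. c, w2   [¬□-rule on 7: fresh world w2, w1Rw2]
Accessibility: w0Rw0, w0Rw1, w1Rw1, w1Rw2, w2Rw2
Complete open branch: satisfiable in T, hence also in K (this T-model is also a K-model).
S4-tableau for the formula:
1. ¬(□¬c → □□¬c) ∧ b, w0
2. ¬(□¬c → □□¬c), w0   [∧-rule on 1]
3. b, w0   [∧-rule on 1]
4. □¬c, w0   [¬→-rule on 2]
5. ¬□□¬c, w0   [¬→-rule on 2]
6. ¬c, w0   [□-rule on 4 via w0Rw0]
7. ¬□¬c, w1   [¬□-rule on 5: fresh world w1, w0Rw1]
8. ¬c, w1   [□-rule on 4 via w0Rw1]
9. c, w2   [¬□-rule on 7: fresh world w2, w1Rw2]
10. ¬c, w2   [□-rule on 4 via w0Rw2]
Accessibility: w0Rw0, w0Rw1, w0Rw2, w1Rw1, w1Rw2, w2Rw2
Branch closes: c and ¬c both at w2.
Every branch closes (one shown): unsatisfiable in S4, hence also in S5 (every S5-frame is an S4-frame).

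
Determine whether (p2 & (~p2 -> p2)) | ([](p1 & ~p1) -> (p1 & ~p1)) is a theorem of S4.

Tableau for the negation ~((p2 & (~p2 -> p2)) | ([](p1 & ~p1) -> (p1 & ~p1))):
1. ~((p2 & (~p2 -> p2)) | ([](p1 & ~p1) -> (p1 & ~p1))), w0
2. ~(p2 & (~p2 -> p2)), w0
3. ~([](p1 & ~p1) -> (p1 & ~p1)), w0
4. [](p1 & ~p1), w0
5. ~(p1 & ~p1), w0
6. p1 & ~p1, w0
7. p1, w0
8. ~p1, w0
Accessibility: w0Rw0
Branch closes: p1 and ~p1 both at w0.
All branches of the negation close; one closing branch shown above.

Yes, valid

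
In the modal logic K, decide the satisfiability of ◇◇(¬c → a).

Satisfiable (open branch found)

1. ◇◇(¬c → a), 0
2. ◇(¬c → a), 1
3. ¬c → a, 2
4. a, 2
Accessibility: 0R1, 1R2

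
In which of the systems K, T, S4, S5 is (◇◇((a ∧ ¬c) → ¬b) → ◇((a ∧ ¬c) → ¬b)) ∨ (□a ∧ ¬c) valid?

T-tableau for the negation ¬((◇◇((a ∧ ¬c) → ¬b) → ◇((a ∧ ¬c) → ¬b)) ∨ (□a ∧ ¬c)):
1. ¬((◇◇((a ∧ ¬c) → ¬b) → ◇((a ∧ ¬c) → ¬b)) ∨ (□a ∧ ¬c)), u
2. ¬(◇◇((a ∧ ¬c) → ¬b) → ◇((a ∧ ¬c) → ¬b)), u   [¬∨-rule on 1]
3. ¬(□a ∧ ¬c), u   [¬∨-rule on 1]
4. ◇◇((a ∧ ¬c) → ¬b), u   [¬→-rule on 2]
5. ¬◇((a ∧ ¬c) → ¬b), u   [¬→-rule on 2]
6. ¬((a ∧ ¬c) → ¬b), u   [¬◇-rule on 5 via uRu]
7. a ∧ ¬c, u   [¬→-rule on 6]
8. b, u   [¬→-rule on 6]
9. a, u   [∧-rule on 7]
10. ¬c, u   [∧-rule on 7]
11. ¬□a, u   [¬∧-rule on 3 (branches; this branch)]
12. ◇((a ∧ ¬c) → ¬b), v   [◇-rule on 4: fresh world v, uRv]
13. ¬((a ∧ ¬c) → ¬b), v   [¬◇-rule on 5 via uRv]
14. a ∧ ¬c, v   [¬→-rule on 13]
15. b, v   [¬→-rule on 13]
16. a, v   [∧-rule on 14]
17. ¬c, v   [∧-rule on 14]
18. ¬a, w   [¬□-rule on 11: fresh world w, uRw]
19. ¬((a ∧ ¬c) → ¬b), w   [¬◇-rule on 5 via uRw]
20. a ∧ ¬c, w   [¬→-rule on 19]
21. b, w   [¬→-rule on 19]
22. a, w   [∧-rule on 20]
23. ¬c, w   [∧-rule on 20]
Accessibility: uRu, uRv, uRw, vRv, wRw
Branch closes: a and ¬a both at w.
Every branch closes (one shown): valid in T, hence also in S4, S5 (every theorem of T is a theorem of S4 and S5).
K-tableau for the negation ¬((◇◇((a ∧ ¬c) → ¬b) → ◇((a ∧ ¬c) → ¬b)) ∨ (□a ∧ ¬c)):
1. ¬((◇◇((a ∧ ¬c) → ¬b) → ◇((a ∧ ¬c) → ¬b)) ∨ (□a ∧ ¬c)), u
2. ¬(◇◇((a ∧ ¬c) → ¬b) → ◇((a ∧ ¬c) → ¬b)), u   [¬∨-rule on 1]
3. ¬(□a ∧ ¬c), u   [¬∨-rule on 1]
4. ◇◇((a ∧ ¬c) → ¬b), u   [¬→-rule on 2]
5. ¬◇((a ∧ ¬c) → ¬b), u   [¬→-rule on 2]
6. c, u   [¬∧-rule on 3 (branches; this branch)]
7. ◇((a ∧ ¬c) → ¬b), v   [◇-rule on 4: fresh world v, uRv]
8. ¬((a ∧ ¬c) → ¬b), v   [¬◇-rule on 5 via uRv]
9. a ∧ ¬c, v   [¬→-rule on 8]
10. b, v   [¬→-rule on 8]
11. a, v   [∧-rule on 9]
12. ¬c, v   [∧-rule on 9]
13. (a ∧ ¬c) → ¬b, w   [◇-rule on 7: fresh world w, vRw]
14. ¬b, w   [→-rule on 13 (branches; this branch)]
Accessibility: uRv, vRw
Complete open branch: countermodel on a K-frame, so not valid in K.

T, S4, S5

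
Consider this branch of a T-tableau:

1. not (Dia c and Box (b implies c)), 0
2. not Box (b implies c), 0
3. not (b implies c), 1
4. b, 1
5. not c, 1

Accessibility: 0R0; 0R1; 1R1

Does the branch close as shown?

Not closed

No world carries both an atom and its negation.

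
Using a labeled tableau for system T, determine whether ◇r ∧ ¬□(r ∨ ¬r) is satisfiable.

Unsatisfiable

1. ◇r ∧ ¬□(r ∨ ¬r), u
2. ◇r, u   [∧-rule on 1]
3. ¬□(r ∨ ¬r), u   [∧-rule on 1]
4. r, v   [◇-rule on 2: fresh world v, uRv]
5. ¬(r ∨ ¬r), w   [¬□-rule on 3: fresh world w, uRw]
6. ¬r, w   [¬∨-rule on 5]
7. r, w   [¬∨-rule on 5]
Accessibility: uRu, uRv, uRw, vRv, wRw
Branch closes: r and ¬r both at w.
All branches of the tableau close; one closing branch shown above.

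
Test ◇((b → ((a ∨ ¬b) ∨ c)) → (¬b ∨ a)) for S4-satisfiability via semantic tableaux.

Satisfiable (open branch found)

1. ◇((b → ((a ∨ ¬b) ∨ c)) → (¬b ∨ a)), 0
2. (b → ((a ∨ ¬b) ∨ c)) → (¬b ∨ a), 1   [◇-rule on 1: fresh world 1, 0R1]
3. ¬b ∨ a, 1   [→-rule on 2 (branches; this branch)]
4. a, 1   [∨-rule on 3 (branches; this branch)]
Accessibility: 0R0, 0R1, 1R1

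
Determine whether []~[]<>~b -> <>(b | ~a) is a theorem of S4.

Valid in S4

Tableau for the negation ~([]~[]<>~b -> <>(b | ~a)):
1. ~([]~[]<>~b -> <>(b | ~a)), w0
2. []~[]<>~b, w0
3. ~<>(b | ~a), w0
4. ~[]<>~b, w0
5. ~(b | ~a), w0
6. ~b, w0
7. a, w0
8. ~<>~b, w1
9. ~[]<>~b, w1
10. ~(b | ~a), w1
11. ~b, w1
12. a, w1
13. b, w1
Accessibility: w0Rw0, w0Rw1, w1Rw1
Branch closes: b and ~b both at w1.
Every branch of the negation's tableau closes; the branch above is one of them.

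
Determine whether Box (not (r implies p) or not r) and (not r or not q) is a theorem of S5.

Invalid (countermodel exists)

Tableau for the negation not (Box (not (r implies p) or not r) and (not r or not q)):
1. not (Box (not (r implies p) or not r) and (not r or not q)), w0
2. not (not r or not q), w0   [neg-and-rule on 1 (branches; this branch)]
3. r, w0   [neg-or-rule on 2]
4. q, w0   [neg-or-rule on 2]
Accessibility: w0Rw0
The negation has an open branch (countermodel exists).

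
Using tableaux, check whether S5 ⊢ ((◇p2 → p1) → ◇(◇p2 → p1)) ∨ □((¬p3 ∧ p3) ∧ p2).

Valid

Tableau for the negation ¬(((◇p2 → p1) → ◇(◇p2 → p1)) ∨ □((¬p3 ∧ p3) ∧ p2)):
1. ¬(((◇p2 → p1) → ◇(◇p2 → p1)) ∨ □((¬p3 ∧ p3) ∧ p2)), w0
2. ¬((◇p2 → p1) → ◇(◇p2 → p1)), w0
3. ¬□((¬p3 ∧ p3) ∧ p2), w0
4. ◇p2 → p1, w0
5. ¬◇(◇p2 → p1), w0
6. ¬(◇p2 → p1), w0
7. ◇p2, w0
8. ¬p1, w0
9. ¬◇p2, w0
10. ¬p2, w0
11. ¬((¬p3 ∧ p3) ∧ p2), w1
12. ¬(◇p2 → p1), w1
13. ◇p2, w1
14. ¬p1, w1
15. ¬p2, w1
16. ¬(¬p3 ∧ p3), w1
17. ¬p3, w1
18. p2, w2
19. ¬(◇p2 → p1), w2
20. ◇p2, w2
21. ¬p1, w2
22. ¬p2, w2
Accessibility: w0Rw0, w0Rw1, w0Rw2, w1Rw0, w1Rw1, w1Rw2, w2Rw0, w2Rw1, w2Rw2
Branch closes: p2 and ¬p2 both at w2.
All branches of the negation close; one closing branch shown above.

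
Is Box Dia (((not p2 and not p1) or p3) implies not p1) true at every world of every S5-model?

Tableau for the negation not Box Dia (((not p2 and not p1) or p3) implies not p1):
1. not Box Dia (((not p2 and not p1) or p3) implies not p1), w0
2. not Dia (((not p2 and not p1) or p3) implies not p1), w1
3. not (((not p2 and not p1) or p3) implies not p1), w0
4. (not p2 and not p1) or p3, w0
5. p1, w0
6. not (((not p2 and not p1) or p3) implies not p1), w1
7. (not p2 and not p1) or p3, w1
8. p1, w1
9. p3, w0
10. p3, w1
Accessibility: w0Rw0, w0Rw1, w1Rw0, w1Rw1
The negation has an open branch (countermodel exists).

Not valid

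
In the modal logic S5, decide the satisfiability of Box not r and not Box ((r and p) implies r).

Unsatisfiable

1. Box not r and not Box ((r and p) implies r), 0
2. Box not r, 0   [and-rule on 1]
3. not Box ((r and p) implies r), 0   [and-rule on 1]
4. not r, 0   [Box-rule on 2 via 0R0]
5. not ((r and p) implies r), 1   [neg-Box-rule on 3: fresh world 1, 0R1]
6. r and p, 1   [neg-implies-rule on 5]
7. not r, 1   [neg-implies-rule on 5]
8. r, 1   [and-rule on 6]
9. p, 1   [and-rule on 6]
Accessibility: 0R0, 0R1, 1R0, 1R1
Branch closes: r and not r both at 1.
Every branch closes; the branch above is one of them.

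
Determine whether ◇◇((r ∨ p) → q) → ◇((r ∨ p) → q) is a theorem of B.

Tableau for the negation ¬(◇◇((r ∨ p) → q) → ◇((r ∨ p) → q)):
1. ¬(◇◇((r ∨ p) → q) → ◇((r ∨ p) → q)), w0
2. ◇◇((r ∨ p) → q), w0   [¬→-rule on 1]
3. ¬◇((r ∨ p) → q), w0   [¬→-rule on 1]
4. ¬((r ∨ p) → q), w0   [¬◇-rule on 3 via w0Rw0]
5. r ∨ p, w0   [¬→-rule on 4]
6. ¬q, w0   [¬→-rule on 4]
7. p, w0   [∨-rule on 5 (branches; this branch)]
8. ◇((r ∨ p) → q), w1   [◇-rule on 2: fresh world w1, w0Rw1]
9. ¬((r ∨ p) → q), w1   [¬◇-rule on 3 via w0Rw1]
10. r ∨ p, w1   [¬→-rule on 9]
11. ¬q, w1   [¬→-rule on 9]
12. p, w1   [∨-rule on 10 (branches; this branch)]
13. (r ∨ p) → q, w2   [◇-rule on 8: fresh world w2, w1Rw2]
14. q, w2   [→-rule on 13 (branches; this branch)]
Accessibility: w0Rw0, w0Rw1, w1Rw0, w1Rw1, w1Rw2, w2Rw1, w2Rw2
The negation has an open branch (countermodel exists).

Invalid (countermodel exists)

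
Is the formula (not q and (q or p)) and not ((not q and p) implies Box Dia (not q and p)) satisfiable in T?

Satisfiable

1. (not q and (q or p)) and not ((not q and p) implies Box Dia (not q and p)), u
2. not q and (q or p), u   [and-rule on 1]
3. not ((not q and p) implies Box Dia (not q and p)), u   [and-rule on 1]
4. not q, u   [and-rule on 2]
5. q or p, u   [and-rule on 2]
6. not q and p, u   [neg-implies-rule on 3]
7. not Box Dia (not q and p), u   [neg-implies-rule on 3]
8. p, u   [and-rule on 6]
9. not Dia (not q and p), v   [neg-Box-rule on 7: fresh world v, uRv]
10. not (not q and p), v   [neg-Dia-rule on 9 via vRv]
11. not p, v   [neg-and-rule on 10 (branches; this branch)]
Accessibility: uRu, uRv, vRv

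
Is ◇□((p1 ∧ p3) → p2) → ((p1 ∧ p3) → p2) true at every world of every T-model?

Tableau for the negation ¬(◇□((p1 ∧ p3) → p2) → ((p1 ∧ p3) → p2)):
1. ¬(◇□((p1 ∧ p3) → p2) → ((p1 ∧ p3) → p2)), w0
2. ◇□((p1 ∧ p3) → p2), w0   [¬→-rule on 1]
3. ¬((p1 ∧ p3) → p2), w0   [¬→-rule on 1]
4. p1 ∧ p3, w0   [¬→-rule on 3]
5. ¬p2, w0   [¬→-rule on 3]
6. p1, w0   [∧-rule on 4]
7. p3, w0   [∧-rule on 4]
8. □((p1 ∧ p3) → p2), w1   [◇-rule on 2: fresh world w1, w0Rw1]
9. (p1 ∧ p3) → p2, w1   [□-rule on 8 via w1Rw1]
10. p2, w1   [→-rule on 9 (branches; this branch)]
Accessibility: w0Rw0, w0Rw1, w1Rw1
The negation has an open branch (countermodel exists).

No, not valid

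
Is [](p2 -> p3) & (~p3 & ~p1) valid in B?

Tableau for the negation ~([](p2 -> p3) & (~p3 & ~p1)):
1. ~([](p2 -> p3) & (~p3 & ~p1)), 0
2. ~(~p3 & ~p1), 0   [~&-rule on 1 (branches; this branch)]
3. p1, 0   [~&-rule on 2 (branches; this branch)]
Accessibility: 0R0
The negation has an open branch (countermodel exists).

Invalid (countermodel exists)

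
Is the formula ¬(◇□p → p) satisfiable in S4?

Satisfiable

1. ¬(◇□p → p), 0
2. ◇□p, 0   [¬→-rule on 1]
3. ¬p, 0   [¬→-rule on 1]
4. □p, 1   [◇-rule on 2: fresh world 1, 0R1]
5. p, 1   [□-rule on 4 via 1R1]
Accessibility: 0R0, 0R1, 1R1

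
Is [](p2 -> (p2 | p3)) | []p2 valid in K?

Valid in K

Tableau for the negation ~([](p2 -> (p2 | p3)) | []p2):
1. ~([](p2 -> (p2 | p3)) | []p2), 0
2. ~[](p2 -> (p2 | p3)), 0
3. ~[]p2, 0
4. ~(p2 -> (p2 | p3)), 1
5. p2, 1
6. ~(p2 | p3), 1
7. ~p2, 1
8. ~p3, 1
Accessibility: 0R1
Branch closes: p2 and ~p2 both at 1.
Every branch of the negation's tableau closes; the branch above is one of them.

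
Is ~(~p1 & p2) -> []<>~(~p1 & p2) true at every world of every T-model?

Tableau for the negation ~(~(~p1 & p2) -> []<>~(~p1 & p2)):
1. ~(~(~p1 & p2) -> []<>~(~p1 & p2)), w0
2. ~(~p1 & p2), w0
3. ~[]<>~(~p1 & p2), w0
4. ~p2, w0
5. ~<>~(~p1 & p2), w1
6. ~p1 & p2, w1
7. ~p1, w1
8. p2, w1
Accessibility: w0Rw0, w0Rw1, w1Rw1
The negation has an open branch (countermodel exists).

Invalid (countermodel exists)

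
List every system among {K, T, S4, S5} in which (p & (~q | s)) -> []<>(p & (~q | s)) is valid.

S5-tableau for the negation ~((p & (~q | s)) -> []<>(p & (~q | s))):
1. ~((p & (~q | s)) -> []<>(p & (~q | s))), u
2. p & (~q | s), u
3. ~[]<>(p & (~q | s)), u
4. p, u
5. ~q | s, u
6. s, u
7. ~<>(p & (~q | s)), v
8. ~(p & (~q | s)), u
9. ~(p & (~q | s)), v
10. ~(~q | s), u
11. q, u
12. ~s, u
Accessibility: uRu, uRv, vRu, vRv
Branch closes: s and ~s both at u.
Every branch closes (one shown): valid in S5.
S4-tableau for the negation ~((p & (~q | s)) -> []<>(p & (~q | s))):
1. ~((p & (~q | s)) -> []<>(p & (~q | s))), u
2. p & (~q | s), u
3. ~[]<>(p & (~q | s)), u
4. p, u
5. ~q | s, u
6. s, u
7. ~<>(p & (~q | s)), v
8. ~(p & (~q | s)), v
9. ~(~q | s), v
10. q, v
11. ~s, v
Accessibility: uRu, uRv, vRv
Complete open branch: countermodel on an S4-frame, so not valid in S4, nor in K, T (the same frame is also a K-frame and a T-frame).

S5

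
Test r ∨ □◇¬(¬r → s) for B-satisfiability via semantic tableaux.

1. r ∨ □◇¬(¬r → s), u
2. □◇¬(¬r → s), u
3. ◇¬(¬r → s), u
4. ¬(¬r → s), v
5. ¬r, v
6. ¬s, v
7. ◇¬(¬r → s), v
8. ¬(¬r → s), w
9. ¬r, w
10. ¬s, w
Accessibility: uRu, uRv, vRu, vRv, vRw, wRv, wRw

Yes, satisfiable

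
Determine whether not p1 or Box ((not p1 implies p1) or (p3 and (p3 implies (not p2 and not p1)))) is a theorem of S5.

Not valid

Tableau for the negation not (not p1 or Box ((not p1 implies p1) or (p3 and (p3 implies (not p2 and not p1))))):
1. not (not p1 or Box ((not p1 implies p1) or (p3 and (p3 implies (not p2 and not p1))))), 0
2. p1, 0
3. not Box ((not p1 implies p1) or (p3 and (p3 implies (not p2 and not p1)))), 0
4. not ((not p1 implies p1) or (p3 and (p3 implies (not p2 and not p1)))), 1
5. not (not p1 implies p1), 1
6. not (p3 and (p3 implies (not p2 and not p1))), 1
7. not p1, 1
8. not (p3 implies (not p2 and not p1)), 1
9. p3, 1
10. not (not p2 and not p1), 1
11. p2, 1
Accessibility: 0R0, 0R1, 1R0, 1R1
The negation has an open branch (countermodel exists).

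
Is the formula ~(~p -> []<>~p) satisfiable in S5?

1. ~(~p -> []<>~p), 0
2. ~p, 0
3. ~[]<>~p, 0
4. ~<>~p, 1
5. p, 0
Accessibility: 0R0, 0R1, 1R0, 1R1
Branch closes: p and ~p both at 0.
All branches of the tableau close; one closing branch shown above.

Unsatisfiable (every branch closes)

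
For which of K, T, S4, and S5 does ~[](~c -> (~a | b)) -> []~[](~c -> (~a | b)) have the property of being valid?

S5

S4-tableau for the negation ~(~[](~c -> (~a | b)) -> []~[](~c -> (~a | b))):
1. ~(~[](~c -> (~a | b)) -> []~[](~c -> (~a | b))), u
2. ~[](~c -> (~a | b)), u   [~->-rule on 1]
3. ~[]~[](~c -> (~a | b)), u   [~->-rule on 1]
4. ~(~c -> (~a | b)), v   [~[]-rule on 2: fresh world v, uRv]
5. ~c, v   [~->-rule on 4]
6. ~(~a | b), v   [~->-rule on 4]
7. a, v   [~|-rule on 6]
8. ~b, v   [~|-rule on 6]
9. [](~c -> (~a | b)), w   [~[]-rule on 3: fresh world w, uRw]
10. ~c -> (~a | b), w   [[]-rule on 9 via wRw]
11. ~a | b, w   [->-rule on 10 (branches; this branch)]
12. b, w   [|-rule on 11 (branches; this branch)]
Accessibility: uRu, uRv, uRw, vRv, wRw
Complete open branch: countermodel on an S4-frame, so not valid in S4, nor in K, T (the same frame is also a K-frame and a T-frame).
S5-tableau for the negation ~(~[](~c -> (~a | b)) -> []~[](~c -> (~a | b))):
1. ~(~[](~c -> (~a | b)) -> []~[](~c -> (~a | b))), u
2. ~[](~c -> (~a | b)), u   [~->-rule on 1]
3. ~[]~[](~c -> (~a | b)), u   [~->-rule on 1]
4. ~(~c -> (~a | b)), v   [~[]-rule on 2: fresh world v, uRv]
5. ~c, v   [~->-rule on 4]
6. ~(~a | b), v   [~->-rule on 4]
7. a, v   [~|-rule on 6]
8. ~b, v   [~|-rule on 6]
9. [](~c -> (~a | b)), w   [~[]-rule on 3: fresh world w, uRw]
10. ~c -> (~a | b), u   [[]-rule on 9 via wRu]
11. ~c -> (~a | b), v   [[]-rule on 9 via wRv]
12. ~c -> (~a | b), w   [[]-rule on 9 via wRw]
13. ~a | b, u   [->-rule on 10 (branches; this branch)]
14. ~a | b, v   [->-rule on 11 (branches; this branch)]
15. ~a | b, w   [->-rule on 12 (branches; this branch)]
16. b, u   [|-rule on 13 (branches; this branch)]
17. b, v   [|-rule on 14 (branches; this branch)]
Accessibility: uRu, uRv, uRw, vRu, vRv, vRw, wRu, wRv, wRw
Branch closes: b and ~b both at v.
Every branch closes (one shown): valid in S5.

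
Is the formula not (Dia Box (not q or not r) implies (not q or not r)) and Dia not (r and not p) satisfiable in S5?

Unsatisfiable (every branch closes)

1. not (Dia Box (not q or not r) implies (not q or not r)) and Dia not (r and not p), w0
2. not (Dia Box (not q or not r) implies (not q or not r)), w0
3. Dia not (r and not p), w0
4. Dia Box (not q or not r), w0
5. not (not q or not r), w0
6. q, w0
7. r, w0
8. not (r and not p), w1
9. p, w1
10. Box (not q or not r), w2
11. not q or not r, w0
12. not q or not r, w1
13. not q or not r, w2
14. not r, w0
Accessibility: w0Rw0, w0Rw1, w0Rw2, w1Rw0, w1Rw1, w1Rw2, w2Rw0, w2Rw1, w2Rw2
Branch closes: r and not r both at w0.
(One branch shown.) All branches close.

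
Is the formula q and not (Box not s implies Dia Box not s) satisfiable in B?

Unsatisfiable (every branch closes)

1. q and not (Box not s implies Dia Box not s), 0
2. q, 0   [and-rule on 1]
3. not (Box not s implies Dia Box not s), 0   [and-rule on 1]
4. Box not s, 0   [neg-implies-rule on 3]
5. not Dia Box not s, 0   [neg-implies-rule on 3]
6. not s, 0   [Box-rule on 4 via 0R0]
7. not Box not s, 0   [neg-Dia-rule on 5 via 0R0]
8. s, 1   [neg-Box-rule on 7: fresh world 1, 0R1]
9. not s, 1   [Box-rule on 4 via 0R1]
Accessibility: 0R0, 0R1, 1R0, 1R1
Branch closes: s and not s both at 1.
(One branch shown.) All branches close.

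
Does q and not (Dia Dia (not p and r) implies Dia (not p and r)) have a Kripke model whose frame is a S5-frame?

1. q and not (Dia Dia (not p and r) implies Dia (not p and r)), u
2. q, u
3. not (Dia Dia (not p and r) implies Dia (not p and r)), u
4. Dia Dia (not p and r), u
5. not Dia (not p and r), u
6. not (not p and r), u
7. not r, u
8. Dia (not p and r), v
9. not (not p and r), v
10. not r, v
11. not p and r, w
12. not p, w
13. r, w
14. not (not p and r), w
15. not r, w
Accessibility: uRu, uRv, uRw, vRu, vRv, vRw, wRu, wRv, wRw
Branch closes: r and not r both at w.
Every branch closes; the branch above is one of them.

Unsatisfiable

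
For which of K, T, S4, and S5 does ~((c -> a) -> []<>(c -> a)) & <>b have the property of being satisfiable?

S5-tableau for the formula:
1. ~((c -> a) -> []<>(c -> a)) & <>b, 0
2. ~((c -> a) -> []<>(c -> a)), 0   [&-rule on 1]
3. <>b, 0   [&-rule on 1]
4. c -> a, 0   [~->-rule on 2]
5. ~[]<>(c -> a), 0   [~->-rule on 2]
6. a, 0   [->-rule on 4 (branches; this branch)]
7. b, 1   [<>-rule on 3: fresh world 1, 0R1]
8. ~<>(c -> a), 2   [~[]-rule on 5: fresh world 2, 0R2]
9. ~(c -> a), 0   [~<>-rule on 8 via 2R0]
10. c, 0   [~->-rule on 9]
11. ~a, 0   [~->-rule on 9]
Accessibility: 0R0, 0R1, 0R2, 1R0, 1R1, 1R2, 2R0, 2R1, 2R2
Branch closes: a and ~a both at 0.
Every branch closes (one shown): unsatisfiable in S5.
S4-tableau for the formula:
1. ~((c -> a) -> []<>(c -> a)) & <>b, 0
2. ~((c -> a) -> []<>(c -> a)), 0   [&-rule on 1]
3. <>b, 0   [&-rule on 1]
4. c -> a, 0   [~->-rule on 2]
5. ~[]<>(c -> a), 0   [~->-rule on 2]
6. a, 0   [->-rule on 4 (branches; this branch)]
7. b, 1   [<>-rule on 3: fresh world 1, 0R1]
8. ~<>(c -> a), 2   [~[]-rule on 5: fresh world 2, 0R2]
9. ~(c -> a), 2   [~<>-rule on 8 via 2R2]
10. c, 2   [~->-rule on 9]
11. ~a, 2   [~->-rule on 9]
Accessibility: 0R0, 0R1, 0R2, 1R1, 2R2
Complete open branch: satisfiable in S4, hence also in K, T (this S4-model is also a K-model and a T-model).

K, T, S4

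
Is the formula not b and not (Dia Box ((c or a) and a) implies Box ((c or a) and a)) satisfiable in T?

Satisfiable

1. not b and not (Dia Box ((c or a) and a) implies Box ((c or a) and a)), 0
2. not b, 0
3. not (Dia Box ((c or a) and a) implies Box ((c or a) and a)), 0
4. Dia Box ((c or a) and a), 0
5. not Box ((c or a) and a), 0
6. Box ((c or a) and a), 1
7. (c or a) and a, 1
8. c or a, 1
9. a, 1
10. not ((c or a) and a), 2
11. not a, 2
Accessibility: 0R0, 0R1, 0R2, 1R1, 2R2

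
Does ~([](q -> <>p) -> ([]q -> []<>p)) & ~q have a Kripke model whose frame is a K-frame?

No, unsatisfiable

1. ~([](q -> <>p) -> ([]q -> []<>p)) & ~q, 0
2. ~([](q -> <>p) -> ([]q -> []<>p)), 0
3. ~q, 0
4. [](q -> <>p), 0
5. ~([]q -> []<>p), 0
6. []q, 0
7. ~[]<>p, 0
8. ~<>p, 1
9. q -> <>p, 1
10. q, 1
11. <>p, 1
12. p, 2
13. ~p, 2
Accessibility: 0R1, 1R2
Branch closes: p and ~p both at 2.
All branches of the tableau close; one closing branch shown above.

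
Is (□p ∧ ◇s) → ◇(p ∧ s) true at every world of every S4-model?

Tableau for the negation ¬((□p ∧ ◇s) → ◇(p ∧ s)):
1. ¬((□p ∧ ◇s) → ◇(p ∧ s)), w0
2. □p ∧ ◇s, w0
3. ¬◇(p ∧ s), w0
4. □p, w0
5. ◇s, w0
6. ¬(p ∧ s), w0
7. p, w0
8. ¬s, w0
9. s, w1
10. ¬(p ∧ s), w1
11. p, w1
12. ¬s, w1
Accessibility: w0Rw0, w0Rw1, w1Rw1
Branch closes: s and ¬s both at w1.
Every branch of the negation's tableau closes; the branch above is one of them.

Valid in S4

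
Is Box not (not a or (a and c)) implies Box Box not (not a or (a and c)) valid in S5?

Tableau for the negation not (Box not (not a or (a and c)) implies Box Box not (not a or (a and c))):
1. not (Box not (not a or (a and c)) implies Box Box not (not a or (a and c))), 0
2. Box not (not a or (a and c)), 0
3. not Box Box not (not a or (a and c)), 0
4. not (not a or (a and c)), 0
5. a, 0
6. not (a and c), 0
7. not c, 0
8. not Box not (not a or (a and c)), 1
9. not (not a or (a and c)), 1
10. a, 1
11. not (a and c), 1
12. not c, 1
13. not a or (a and c), 2
14. not (not a or (a and c)), 2
15. a, 2
16. not (a and c), 2
17. a and c, 2
18. c, 2
19. not c, 2
Accessibility: 0R0, 0R1, 0R2, 1R0, 1R1, 1R2, 2R0, 2R1, 2R2
Branch closes: c and not c both at 2.
All branches of the negation close; one closing branch shown above.

Yes, valid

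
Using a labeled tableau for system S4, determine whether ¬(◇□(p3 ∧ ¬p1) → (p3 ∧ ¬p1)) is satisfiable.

1. ¬(◇□(p3 ∧ ¬p1) → (p3 ∧ ¬p1)), 0
2. ◇□(p3 ∧ ¬p1), 0
3. ¬(p3 ∧ ¬p1), 0
4. p1, 0
5. □(p3 ∧ ¬p1), 1
6. p3 ∧ ¬p1, 1
7. p3, 1
8. ¬p1, 1
Accessibility: 0R0, 0R1, 1R1

Yes, satisfiable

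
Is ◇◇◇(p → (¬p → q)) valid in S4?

Valid in S4

Tableau for the negation ¬◇◇◇(p → (¬p → q)):
1. ¬◇◇◇(p → (¬p → q)), 0
2. ¬◇◇(p → (¬p → q)), 0
3. ¬◇(p → (¬p → q)), 0
4. ¬(p → (¬p → q)), 0
5. p, 0
6. ¬(¬p → q), 0
7. ¬p, 0
8. ¬q, 0
Accessibility: 0R0
Branch closes: p and ¬p both at 0.
Every branch of the negation's tableau closes; the branch above is one of them.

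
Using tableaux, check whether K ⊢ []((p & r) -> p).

Valid in K

Tableau for the negation ~[]((p & r) -> p):
1. ~[]((p & r) -> p), u
2. ~((p & r) -> p), v
3. p & r, v
4. ~p, v
5. p, v
6. r, v
Accessibility: uRv
Branch closes: p and ~p both at v.
All branches of the negation close; one closing branch shown above.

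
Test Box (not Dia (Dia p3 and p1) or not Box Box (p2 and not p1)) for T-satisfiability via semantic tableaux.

Yes, satisfiable

1. Box (not Dia (Dia p3 and p1) or not Box Box (p2 and not p1)), u
2. not Dia (Dia p3 and p1) or not Box Box (p2 and not p1), u   [Box-rule on 1 via uRu]
3. not Box Box (p2 and not p1), u   [or-rule on 2 (branches; this branch)]
4. not Box (p2 and not p1), v   [neg-Box-rule on 3: fresh world v, uRv]
5. not Dia (Dia p3 and p1) or not Box Box (p2 and not p1), v   [Box-rule on 1 via uRv]
6. not Box Box (p2 and not p1), v   [or-rule on 5 (branches; this branch)]
7. not (p2 and not p1), w   [neg-Box-rule on 4: fresh world w, vRw]
8. p1, w   [neg-and-rule on 7 (branches; this branch)]
9. not Box (p2 and not p1), x   [neg-Box-rule on 6: fresh world x, vRx]
10. not (p2 and not p1), y   [neg-Box-rule on 9: fresh world y, xRy]
11. p1, y   [neg-and-rule on 10 (branches; this branch)]
Accessibility: uRu, uRv, vRv, vRw, vRx, wRw, xRx, xRy, yRy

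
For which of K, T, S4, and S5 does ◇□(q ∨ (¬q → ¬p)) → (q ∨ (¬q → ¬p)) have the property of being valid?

S5-tableau for the negation ¬(◇□(q ∨ (¬q → ¬p)) → (q ∨ (¬q → ¬p))):
1. ¬(◇□(q ∨ (¬q → ¬p)) → (q ∨ (¬q → ¬p))), 0
2. ◇□(q ∨ (¬q → ¬p)), 0   [¬→-rule on 1]
3. ¬(q ∨ (¬q → ¬p)), 0   [¬→-rule on 1]
4. ¬q, 0   [¬∨-rule on 3]
5. ¬(¬q → ¬p), 0   [¬∨-rule on 3]
6. p, 0   [¬→-rule on 5]
7. □(q ∨ (¬q → ¬p)), 1   [◇-rule on 2: fresh world 1, 0R1]
8. q ∨ (¬q → ¬p), 0   [□-rule on 7 via 1R0]
9. q ∨ (¬q → ¬p), 1   [□-rule on 7 via 1R1]
10. ¬q → ¬p, 0   [∨-rule on 8 (branches; this branch)]
11. ¬q → ¬p, 1   [∨-rule on 9 (branches; this branch)]
12. ¬p, 0   [→-rule on 10 (branches; this branch)]
Accessibility: 0R0, 0R1, 1R0, 1R1
Branch closes: p and ¬p both at 0.
Every branch closes (one shown): valid in S5.
S4-tableau for the negation ¬(◇□(q ∨ (¬q → ¬p)) → (q ∨ (¬q → ¬p))):
1. ¬(◇□(q ∨ (¬q → ¬p)) → (q ∨ (¬q → ¬p))), 0
2. ◇□(q ∨ (¬q → ¬p)), 0   [¬→-rule on 1]
3. ¬(q ∨ (¬q → ¬p)), 0   [¬→-rule on 1]
4. ¬q, 0   [¬∨-rule on 3]
5. ¬(¬q → ¬p), 0   [¬∨-rule on 3]
6. p, 0   [¬→-rule on 5]
7. □(q ∨ (¬q → ¬p)), 1   [◇-rule on 2: fresh world 1, 0R1]
8. q ∨ (¬q → ¬p), 1   [□-rule on 7 via 1R1]
9. ¬q → ¬p, 1   [∨-rule on 8 (branches; this branch)]
10. ¬p, 1   [→-rule on 9 (branches; this branch)]
Accessibility: 0R0, 0R1, 1R1
Complete open branch: countermodel on an S4-frame, so not valid in S4, nor in K, T (the same frame is also a K-frame and a T-frame).

S5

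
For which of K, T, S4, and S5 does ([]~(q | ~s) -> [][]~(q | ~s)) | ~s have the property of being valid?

T-tableau for the negation ~(([]~(q | ~s) -> [][]~(q | ~s)) | ~s):
1. ~(([]~(q | ~s) -> [][]~(q | ~s)) | ~s), u
2. ~([]~(q | ~s) -> [][]~(q | ~s)), u   [~|-rule on 1]
3. s, u   [~|-rule on 1]
4. []~(q | ~s), u   [~->-rule on 2]
5. ~[][]~(q | ~s), u   [~->-rule on 2]
6. ~(q | ~s), u   [[]-rule on 4 via uRu]
7. ~q, u   [~|-rule on 6]
8. ~[]~(q | ~s), v   [~[]-rule on 5: fresh world v, uRv]
9. ~(q | ~s), v   [[]-rule on 4 via uRv]
10. ~q, v   [~|-rule on 9]
11. s, v   [~|-rule on 9]
12. q | ~s, w   [~[]-rule on 8: fresh world w, vRw]
13. ~s, w   [|-rule on 12 (branches; this branch)]
Accessibility: uRu, uRv, vRv, vRw, wRw
Complete open branch: countermodel on a T-frame, so not valid in T, nor in K (the same frame is also a K-frame).
S4-tableau for the negation ~(([]~(q | ~s) -> [][]~(q | ~s)) | ~s):
1. ~(([]~(q | ~s) -> [][]~(q | ~s)) | ~s), u
2. ~([]~(q | ~s) -> [][]~(q | ~s)), u   [~|-rule on 1]
3. s, u   [~|-rule on 1]
4. []~(q | ~s), u   [~->-rule on 2]
5. ~[][]~(q | ~s), u   [~->-rule on 2]
6. ~(q | ~s), u   [[]-rule on 4 via uRu]
7. ~q, u   [~|-rule on 6]
8. ~[]~(q | ~s), v   [~[]-rule on 5: fresh world v, uRv]
9. ~(q | ~s), v   [[]-rule on 4 via uRv]
10. ~q, v   [~|-rule on 9]
11. s, v   [~|-rule on 9]
12. q | ~s, w   [~[]-rule on 8: fresh world w, vRw]
13. ~(q | ~s), w   [[]-rule on 4 via uRw]
14. ~q, w   [~|-rule on 13]
15. s, w   [~|-rule on 13]
16. ~s, w   [|-rule on 12 (branches; this branch)]
Accessibility: uRu, uRv, uRw, vRv, vRw, wRw
Branch closes: s and ~s both at w.
Every branch closes (one shown): valid in S4, hence also in S5 (every theorem of S4 is a theorem of S5).

S4, S5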